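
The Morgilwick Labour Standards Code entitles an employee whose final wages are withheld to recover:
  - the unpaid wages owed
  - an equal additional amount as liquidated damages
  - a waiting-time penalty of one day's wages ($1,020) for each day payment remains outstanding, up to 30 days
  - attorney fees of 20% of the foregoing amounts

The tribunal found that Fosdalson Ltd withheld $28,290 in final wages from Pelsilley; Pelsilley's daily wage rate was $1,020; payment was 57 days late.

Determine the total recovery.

Total award: $104,616

Liquidated damages (equal amount): $28,290
Penalty days: min(57, 30) = 30
Waiting-time penalty: 30 × $1,020 = $30,600
Subtotal: $28,290 + $28,290 + $30,600 = $87,180
Attorney fees: 20% of $87,180 = $17,436
Total award: $87,180 + $17,436 = $104,616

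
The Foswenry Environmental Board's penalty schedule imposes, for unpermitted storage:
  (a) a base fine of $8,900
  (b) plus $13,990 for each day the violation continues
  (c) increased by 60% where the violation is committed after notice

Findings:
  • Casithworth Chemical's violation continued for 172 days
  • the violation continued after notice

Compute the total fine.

Civil penalty: $3,864,288

Per-day component: 172 × $13,990 = $2,406,280
Base plus per-day: $8,900 + $2,406,280 = $2,415,180
Enhancement: 60% of $2,415,180 = $1,449,108
Enhanced fine: $2,415,180 + $1,449,108 = $3,864,288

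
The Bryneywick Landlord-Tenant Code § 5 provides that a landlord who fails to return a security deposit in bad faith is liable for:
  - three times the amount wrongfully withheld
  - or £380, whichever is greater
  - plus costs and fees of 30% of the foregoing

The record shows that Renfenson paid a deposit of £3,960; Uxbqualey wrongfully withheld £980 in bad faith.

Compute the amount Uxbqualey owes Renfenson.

£3,822

Trebled: 3 × £980 = £2,940
Minimum £380: £2,940 meets the minimum, no increase.
Costs and fees: 30% of £2,940 = £882
Total recovery: £2,940 + £882 = £3,822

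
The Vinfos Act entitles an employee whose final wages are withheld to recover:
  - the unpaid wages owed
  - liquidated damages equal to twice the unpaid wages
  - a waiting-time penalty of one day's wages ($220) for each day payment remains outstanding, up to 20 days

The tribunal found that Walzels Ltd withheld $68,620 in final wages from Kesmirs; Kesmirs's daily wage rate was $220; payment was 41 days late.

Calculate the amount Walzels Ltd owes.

Doubled: 2 × $68,620 = $137,240
Penalty days: min(41, 20) = 20
Waiting-time penalty: 20 × $220 = $4,400
Total award: $68,620 + $137,240 + $4,400 = $210,260

$210,260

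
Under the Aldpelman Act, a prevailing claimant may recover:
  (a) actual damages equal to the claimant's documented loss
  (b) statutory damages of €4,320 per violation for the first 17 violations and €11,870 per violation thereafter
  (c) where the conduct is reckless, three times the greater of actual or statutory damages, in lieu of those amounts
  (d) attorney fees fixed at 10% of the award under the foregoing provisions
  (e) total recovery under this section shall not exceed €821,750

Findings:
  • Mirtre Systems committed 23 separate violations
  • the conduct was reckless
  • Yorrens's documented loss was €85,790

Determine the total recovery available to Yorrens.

First 17 violations: 17 × €4,320 = €73,440
Remaining violations: (23 − 17) × €11,870 = €71,220
Statutory damages: €73,440 + €71,220 = €144,660
Greater of actual damages (€85,790) or statutory damages (€144,660): €144,660
Trebled: 3 × €144,660 = €433,980
Attorney fees: 10% of €433,980 = €43,398
Total before cap: €433,980 + €43,398 = €477,378
Cap at €821,750: €477,378 is within the cap, no reduction.

€477,378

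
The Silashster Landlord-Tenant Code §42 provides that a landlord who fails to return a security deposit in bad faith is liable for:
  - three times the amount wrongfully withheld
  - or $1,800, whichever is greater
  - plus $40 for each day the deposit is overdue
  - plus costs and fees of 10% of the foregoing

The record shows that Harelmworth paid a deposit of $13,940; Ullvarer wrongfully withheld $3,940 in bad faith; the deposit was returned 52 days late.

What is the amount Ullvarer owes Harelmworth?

Trebled: 3 × $3,940 = $11,820
Minimum $1,800: $11,820 meets the minimum, no increase.
Late-return penalty: 52 × $40 = $2,080
Damages plus late penalty: $11,820 + $2,080 = $13,900
Costs and fees: 10% of $13,900 = $1,390
Total recovery: $13,900 + $1,390 = $15,290

$15,290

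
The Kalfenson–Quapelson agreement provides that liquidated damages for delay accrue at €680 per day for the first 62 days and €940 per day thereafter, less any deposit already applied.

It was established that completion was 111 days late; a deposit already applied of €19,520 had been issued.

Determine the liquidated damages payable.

Liquidated damages: €68,700

First 62 days: 62 × €680 = €42,160
Remaining days: (111 − 62) × €940 = €46,060
Accrued per-day damages: €42,160 + €46,060 = €88,220
Less deposit already applied: €88,220 − €19,520 = €68,700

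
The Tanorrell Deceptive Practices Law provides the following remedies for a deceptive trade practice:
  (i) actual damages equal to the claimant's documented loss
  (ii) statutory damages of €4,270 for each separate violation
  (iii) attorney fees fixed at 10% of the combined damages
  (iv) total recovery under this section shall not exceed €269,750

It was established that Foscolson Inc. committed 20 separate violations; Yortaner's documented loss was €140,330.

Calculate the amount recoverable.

Statutory damages: 20 × €4,270 = €85,400
Combined damages: €140,330 + €85,400 = €225,730
Attorney fees: 10% of €225,730 = €22,573
Total before cap: €225,730 + €22,573 = €248,303
Cap at €269,750: €248,303 is within the cap, no reduction.

Total recovery: €248,303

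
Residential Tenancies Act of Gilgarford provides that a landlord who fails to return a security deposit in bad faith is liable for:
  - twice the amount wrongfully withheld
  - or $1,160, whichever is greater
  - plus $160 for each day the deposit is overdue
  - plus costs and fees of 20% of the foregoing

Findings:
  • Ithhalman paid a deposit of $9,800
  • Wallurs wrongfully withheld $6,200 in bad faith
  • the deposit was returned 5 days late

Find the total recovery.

$15,840

Doubled: 2 × $6,200 = $12,400
Minimum $1,160: $12,400 meets the minimum, no increase.
Late-return penalty: 5 × $160 = $800
Damages plus late penalty: $12,400 + $800 = $13,200
Costs and fees: 20% of $13,200 = $2,640
Total recovery: $13,200 + $2,640 = $15,840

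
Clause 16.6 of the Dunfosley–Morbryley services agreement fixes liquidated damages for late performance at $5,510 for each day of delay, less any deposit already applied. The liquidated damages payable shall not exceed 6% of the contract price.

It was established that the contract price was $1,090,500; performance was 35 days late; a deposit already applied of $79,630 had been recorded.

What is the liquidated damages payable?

Liquidated damages: $65,430

Per-day damages: 35 × $5,510 = $192,850
Less deposit already applied: $192,850 − $79,630 = $113,220
Cap: 6% of $1,090,500 = $65,430
Cap at $65,430: $113,220 exceeds the cap → $65,430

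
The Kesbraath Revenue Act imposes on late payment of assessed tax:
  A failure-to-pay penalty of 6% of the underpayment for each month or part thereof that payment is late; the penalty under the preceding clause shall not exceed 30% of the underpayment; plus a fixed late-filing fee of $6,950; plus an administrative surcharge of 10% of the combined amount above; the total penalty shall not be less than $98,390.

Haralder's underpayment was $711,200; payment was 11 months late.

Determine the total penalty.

Accrued rate: 6% × 11 = 66%, capped at 30% → 30%
Failure-to-pay penalty: 30% of $711,200 = $213,360
Penalty before surcharge: $213,360 + $6,950 = $220,310
Administrative surcharge: 10% of $220,310 = $22,031
Total penalty: $220,310 + $22,031 = $242,341
Minimum $98,390: $242,341 meets the minimum, no increase.

$242,341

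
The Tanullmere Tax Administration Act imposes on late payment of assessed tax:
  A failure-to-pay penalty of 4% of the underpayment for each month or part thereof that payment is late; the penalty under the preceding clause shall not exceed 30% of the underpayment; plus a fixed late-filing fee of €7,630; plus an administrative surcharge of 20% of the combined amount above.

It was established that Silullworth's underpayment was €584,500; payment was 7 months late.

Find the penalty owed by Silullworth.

Accrued rate: 4% × 7 = 28%, capped at 30% → 28%
Failure-to-pay penalty: 28% of €584,500 = €163,660
Penalty before surcharge: €163,660 + €7,630 = €171,290
Administrative surcharge: 20% of €171,290 = €34,258
Total penalty: €171,290 + €34,258 = €205,548

€205,548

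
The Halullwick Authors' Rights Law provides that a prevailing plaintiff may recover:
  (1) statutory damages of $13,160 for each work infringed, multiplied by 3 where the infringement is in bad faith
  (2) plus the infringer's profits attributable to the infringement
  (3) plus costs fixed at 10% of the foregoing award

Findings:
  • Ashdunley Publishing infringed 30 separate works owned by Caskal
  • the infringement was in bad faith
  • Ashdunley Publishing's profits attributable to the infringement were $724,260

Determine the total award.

$2,099,526

Statutory damages: 30 × $13,160 = $394,800
Trebled: 3 × $394,800 = $1,184,400
Combined award: $1,184,400 + $724,260 = $1,908,660
Costs: 10% of $1,908,660 = $190,866
Award plus costs: $1,908,660 + $190,866 = $2,099,526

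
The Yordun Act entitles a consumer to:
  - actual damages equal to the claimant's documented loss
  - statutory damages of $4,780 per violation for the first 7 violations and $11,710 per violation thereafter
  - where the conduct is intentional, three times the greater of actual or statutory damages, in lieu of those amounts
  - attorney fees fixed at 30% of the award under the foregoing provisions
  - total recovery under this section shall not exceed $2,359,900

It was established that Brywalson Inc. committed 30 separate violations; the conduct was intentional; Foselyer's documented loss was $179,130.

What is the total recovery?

$1,180,881

First 7 violations: 7 × $4,780 = $33,460
Remaining violations: (30 − 7) × $11,710 = $269,330
Statutory damages: $33,460 + $269,330 = $302,790
Greater of actual damages ($179,130) or statutory damages ($302,790): $302,790
Trebled: 3 × $302,790 = $908,370
Attorney fees: 30% of $908,370 = $272,511
Total before cap: $908,370 + $272,511 = $1,180,881
Cap at $2,359,900: $1,180,881 is within the cap, no reduction.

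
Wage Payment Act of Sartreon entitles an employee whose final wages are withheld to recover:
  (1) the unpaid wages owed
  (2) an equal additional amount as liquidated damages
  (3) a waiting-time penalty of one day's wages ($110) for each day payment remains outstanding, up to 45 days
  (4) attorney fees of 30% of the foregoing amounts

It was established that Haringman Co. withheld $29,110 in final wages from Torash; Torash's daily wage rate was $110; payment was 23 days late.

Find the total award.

Total award: $78,975

Liquidated damages (equal amount): $29,110
Penalty days: min(23, 45) = 23
Waiting-time penalty: 23 × $110 = $2,530
Subtotal: $29,110 + $29,110 + $2,530 = $60,750
Attorney fees: 30% of $60,750 = $18,225
Total award: $60,750 + $18,225 = $78,975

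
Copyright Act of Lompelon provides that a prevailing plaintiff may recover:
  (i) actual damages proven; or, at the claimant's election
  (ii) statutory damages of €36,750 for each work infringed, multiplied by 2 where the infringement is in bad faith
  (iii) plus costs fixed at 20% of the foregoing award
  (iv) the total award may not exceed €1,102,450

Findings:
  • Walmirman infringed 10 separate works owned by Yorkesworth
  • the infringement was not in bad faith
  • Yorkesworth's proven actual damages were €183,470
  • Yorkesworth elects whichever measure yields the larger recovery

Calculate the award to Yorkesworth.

Statutory damages: 10 × €36,750 = €367,500
Infringement not in bad faith: no ×2 enhancement.
Greater of actual damages (€183,470) or statutory damages (€367,500): €367,500
Costs: 20% of €367,500 = €73,500
Award plus costs: €367,500 + €73,500 = €441,000
Cap at €1,102,450: €441,000 is within the cap, no reduction.

€441,000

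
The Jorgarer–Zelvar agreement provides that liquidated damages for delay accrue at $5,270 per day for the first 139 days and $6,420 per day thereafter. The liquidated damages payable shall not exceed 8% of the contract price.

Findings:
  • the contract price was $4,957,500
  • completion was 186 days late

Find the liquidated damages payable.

$396,600

First 139 days: 139 × $5,270 = $732,530
Remaining days: (186 − 139) × $6,420 = $301,740
Accrued per-day damages: $732,530 + $301,740 = $1,034,270
Cap: 8% of $4,957,500 = $396,600
Cap at $396,600: $1,034,270 exceeds the cap → $396,600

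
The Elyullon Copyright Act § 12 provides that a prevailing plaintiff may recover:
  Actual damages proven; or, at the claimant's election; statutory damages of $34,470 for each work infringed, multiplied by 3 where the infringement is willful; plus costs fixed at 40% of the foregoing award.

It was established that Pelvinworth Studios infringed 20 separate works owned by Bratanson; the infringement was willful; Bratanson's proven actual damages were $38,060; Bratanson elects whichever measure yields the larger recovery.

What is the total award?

$2,895,480

Statutory damages: 20 × $34,470 = $689,400
Trebled: 3 × $689,400 = $2,068,200
Greater of actual damages ($38,060) or enhanced statutory damages ($2,068,200): $2,068,200
Costs: 40% of $2,068,200 = $827,280
Award plus costs: $2,068,200 + $827,280 = $2,895,480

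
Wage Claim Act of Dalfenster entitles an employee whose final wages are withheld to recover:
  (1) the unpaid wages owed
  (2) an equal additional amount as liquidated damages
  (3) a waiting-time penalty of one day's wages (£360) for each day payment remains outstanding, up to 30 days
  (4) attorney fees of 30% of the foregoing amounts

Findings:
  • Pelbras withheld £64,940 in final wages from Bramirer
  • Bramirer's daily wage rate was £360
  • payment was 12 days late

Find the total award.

Liquidated damages (equal amount): £64,940
Penalty days: min(12, 30) = 12
Waiting-time penalty: 12 × £360 = £4,320
Subtotal: £64,940 + £64,940 + £4,320 = £134,200
Attorney fees: 30% of £134,200 = £40,260
Total award: £134,200 + £40,260 = £174,460

£174,460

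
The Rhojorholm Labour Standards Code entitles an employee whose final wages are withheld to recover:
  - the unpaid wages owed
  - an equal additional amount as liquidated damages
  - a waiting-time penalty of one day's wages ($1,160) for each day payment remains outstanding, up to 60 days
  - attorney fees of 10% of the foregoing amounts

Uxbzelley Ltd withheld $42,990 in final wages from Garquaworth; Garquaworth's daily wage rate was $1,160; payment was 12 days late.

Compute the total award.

Total award: $109,890

Liquidated damages (equal amount): $42,990
Penalty days: min(12, 60) = 12
Waiting-time penalty: 12 × $1,160 = $13,920
Subtotal: $42,990 + $42,990 + $13,920 = $99,900
Attorney fees: 10% of $99,900 = $9,990
Total award: $99,900 + $9,990 = $109,890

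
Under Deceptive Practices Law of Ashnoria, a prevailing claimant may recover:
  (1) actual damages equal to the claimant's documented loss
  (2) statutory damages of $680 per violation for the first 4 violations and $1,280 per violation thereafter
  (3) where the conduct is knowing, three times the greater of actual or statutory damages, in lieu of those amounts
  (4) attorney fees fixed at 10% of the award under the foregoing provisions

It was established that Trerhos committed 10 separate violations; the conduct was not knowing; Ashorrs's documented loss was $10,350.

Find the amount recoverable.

$22,825

First 4 violations: 4 × $680 = $2,720
Remaining violations: (10 − 4) × $1,280 = $7,680
Statutory damages: $2,720 + $7,680 = $10,400
Conduct not knowing: the in-lieu enhancement does not apply.
Actual plus statutory damages: $10,350 + $10,400 = $20,750
Attorney fees: 10% of $20,750 = $2,075
Total recovery: $20,750 + $2,075 = $22,825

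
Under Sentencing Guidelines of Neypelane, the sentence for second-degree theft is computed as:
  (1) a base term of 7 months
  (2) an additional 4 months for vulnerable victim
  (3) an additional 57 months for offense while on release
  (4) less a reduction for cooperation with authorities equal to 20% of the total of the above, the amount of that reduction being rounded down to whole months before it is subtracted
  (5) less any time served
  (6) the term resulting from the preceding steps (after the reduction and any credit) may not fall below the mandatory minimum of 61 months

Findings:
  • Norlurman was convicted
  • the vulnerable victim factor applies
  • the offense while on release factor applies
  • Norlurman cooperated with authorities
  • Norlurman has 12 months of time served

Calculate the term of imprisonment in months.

Vulnerable victim enhancement: +4 months
Offense while on release enhancement: +57 months
Adjusted term: 7 months + 4 months + 57 months = 68 months
Cooperation with authorities reduction: 20% of 68 months = 13 months (rounded down)
After reduction: 68 − 13 = 55 months
Less time served: 55 months − 12 months = 43 months
Minimum 61 months: 43 months is below the minimum → 61 months

61 months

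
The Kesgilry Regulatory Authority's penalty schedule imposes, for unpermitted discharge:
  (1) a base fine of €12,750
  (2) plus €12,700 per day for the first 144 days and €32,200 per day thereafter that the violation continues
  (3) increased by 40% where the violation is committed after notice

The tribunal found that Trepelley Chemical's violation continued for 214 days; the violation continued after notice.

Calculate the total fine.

Civil penalty: €5,733,770

First 144 days: 144 × €12,700 = €1,828,800
Remaining days: (214 − 144) × €32,200 = €2,254,000
Per-day component: €1,828,800 + €2,254,000 = €4,082,800
Base plus per-day: €12,750 + €4,082,800 = €4,095,550
Enhancement: 40% of €4,095,550 = €1,638,220
Enhanced fine: €4,095,550 + €1,638,220 = €5,733,770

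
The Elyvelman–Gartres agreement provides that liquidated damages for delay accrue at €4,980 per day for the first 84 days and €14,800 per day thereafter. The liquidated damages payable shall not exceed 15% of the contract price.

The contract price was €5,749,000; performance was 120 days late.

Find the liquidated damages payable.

First 84 days: 84 × €4,980 = €418,320
Remaining days: (120 − 84) × €14,800 = €532,800
Accrued per-day damages: €418,320 + €532,800 = €951,120
Cap: 15% of €5,749,000 = €862,350
Cap at €862,350: €951,120 exceeds the cap → €862,350

€862,350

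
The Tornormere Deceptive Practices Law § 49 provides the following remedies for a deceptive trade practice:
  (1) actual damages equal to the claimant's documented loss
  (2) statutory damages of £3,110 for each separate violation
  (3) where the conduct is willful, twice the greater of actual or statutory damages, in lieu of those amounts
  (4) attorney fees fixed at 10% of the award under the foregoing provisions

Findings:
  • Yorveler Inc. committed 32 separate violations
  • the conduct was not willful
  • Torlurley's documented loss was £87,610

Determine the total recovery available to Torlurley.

Statutory damages: 32 × £3,110 = £99,520
Conduct not willful: the in-lieu enhancement does not apply.
Actual plus statutory damages: £87,610 + £99,520 = £187,130
Attorney fees: 10% of £187,130 = £18,713
Total recovery: £187,130 + £18,713 = £205,843

£205,843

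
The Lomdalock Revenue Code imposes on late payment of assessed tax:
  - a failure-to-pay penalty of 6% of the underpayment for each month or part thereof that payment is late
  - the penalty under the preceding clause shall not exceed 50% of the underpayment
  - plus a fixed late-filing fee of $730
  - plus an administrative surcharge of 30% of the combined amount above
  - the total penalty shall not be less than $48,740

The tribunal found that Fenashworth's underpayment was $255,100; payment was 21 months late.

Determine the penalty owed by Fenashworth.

Accrued rate: 6% × 21 = 126%, capped at 50% → 50%
Failure-to-pay penalty: 50% of $255,100 = $127,550
Penalty before surcharge: $127,550 + $730 = $128,280
Administrative surcharge: 30% of $128,280 = $38,484
Total penalty: $128,280 + $38,484 = $166,764
Minimum $48,740: $166,764 meets the minimum, no increase.

$166,764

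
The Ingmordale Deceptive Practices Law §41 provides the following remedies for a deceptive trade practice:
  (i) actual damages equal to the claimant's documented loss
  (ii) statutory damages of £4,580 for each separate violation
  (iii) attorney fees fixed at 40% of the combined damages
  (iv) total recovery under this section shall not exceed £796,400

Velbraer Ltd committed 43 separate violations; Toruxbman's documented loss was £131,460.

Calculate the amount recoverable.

£459,760

Statutory damages: 43 × £4,580 = £196,940
Combined damages: £131,460 + £196,940 = £328,400
Attorney fees: 40% of £328,400 = £131,360
Total before cap: £328,400 + £131,360 = £459,760
Cap at £796,400: £459,760 is within the cap, no reduction.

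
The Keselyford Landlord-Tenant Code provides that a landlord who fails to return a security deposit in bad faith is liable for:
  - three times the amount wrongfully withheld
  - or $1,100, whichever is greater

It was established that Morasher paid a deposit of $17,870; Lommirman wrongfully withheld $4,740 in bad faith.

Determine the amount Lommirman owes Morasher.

Trebled: 3 × $4,740 = $14,220
Minimum $1,100: $14,220 meets the minimum, no increase.

$14,220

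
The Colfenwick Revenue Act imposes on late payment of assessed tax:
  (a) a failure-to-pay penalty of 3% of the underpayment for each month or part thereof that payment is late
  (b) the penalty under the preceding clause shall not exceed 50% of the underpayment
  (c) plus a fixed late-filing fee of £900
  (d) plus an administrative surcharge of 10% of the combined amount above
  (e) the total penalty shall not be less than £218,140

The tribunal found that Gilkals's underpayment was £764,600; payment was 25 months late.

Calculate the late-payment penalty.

£421,520

Accrued rate: 3% × 25 = 75%, capped at 50% → 50%
Failure-to-pay penalty: 50% of £764,600 = £382,300
Penalty before surcharge: £382,300 + £900 = £383,200
Administrative surcharge: 10% of £383,200 = £38,320
Total penalty: £383,200 + £38,320 = £421,520
Minimum £218,140: £421,520 meets the minimum, no increase.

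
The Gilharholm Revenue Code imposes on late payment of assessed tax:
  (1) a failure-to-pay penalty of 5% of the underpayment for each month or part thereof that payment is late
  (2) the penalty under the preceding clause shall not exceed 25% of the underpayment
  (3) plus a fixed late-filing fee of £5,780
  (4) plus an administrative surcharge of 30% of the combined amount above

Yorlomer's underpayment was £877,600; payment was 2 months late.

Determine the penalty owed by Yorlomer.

£121,602

Accrued rate: 5% × 2 = 10%, capped at 25% → 10%
Failure-to-pay penalty: 10% of £877,600 = £87,760
Penalty before surcharge: £87,760 + £5,780 = £93,540
Administrative surcharge: 30% of £93,540 = £28,062
Total penalty: £93,540 + £28,062 = £121,602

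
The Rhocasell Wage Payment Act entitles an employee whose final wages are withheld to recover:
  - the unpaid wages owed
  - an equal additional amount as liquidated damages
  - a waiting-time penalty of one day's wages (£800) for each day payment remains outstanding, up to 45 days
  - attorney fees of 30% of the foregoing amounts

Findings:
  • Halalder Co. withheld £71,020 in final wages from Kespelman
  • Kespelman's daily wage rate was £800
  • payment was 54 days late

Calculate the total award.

Liquidated damages (equal amount): £71,020
Penalty days: min(54, 45) = 45
Waiting-time penalty: 45 × £800 = £36,000
Subtotal: £71,020 + £71,020 + £36,000 = £178,040
Attorney fees: 30% of £178,040 = £53,412
Total award: £178,040 + £53,412 = £231,452

Total award: £231,452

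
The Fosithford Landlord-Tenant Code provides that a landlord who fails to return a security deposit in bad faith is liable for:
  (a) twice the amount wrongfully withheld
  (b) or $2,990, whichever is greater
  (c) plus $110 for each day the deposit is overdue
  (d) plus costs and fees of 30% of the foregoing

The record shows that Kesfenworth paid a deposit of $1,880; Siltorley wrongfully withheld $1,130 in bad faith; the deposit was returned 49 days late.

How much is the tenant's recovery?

$10,894

Doubled: 2 × $1,130 = $2,260
Minimum $2,990: $2,260 is below the minimum → $2,990
Late-return penalty: 49 × $110 = $5,390
Damages plus late penalty: $2,990 + $5,390 = $8,380
Costs and fees: 30% of $8,380 = $2,514
Total recovery: $8,380 + $2,514 = $10,894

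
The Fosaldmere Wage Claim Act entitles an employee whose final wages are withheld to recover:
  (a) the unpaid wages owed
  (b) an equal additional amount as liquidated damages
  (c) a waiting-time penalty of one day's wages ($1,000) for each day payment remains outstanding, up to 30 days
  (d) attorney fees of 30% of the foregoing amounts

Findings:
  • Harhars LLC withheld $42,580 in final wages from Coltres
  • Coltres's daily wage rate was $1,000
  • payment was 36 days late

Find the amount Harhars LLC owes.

$149,708

Liquidated damages (equal amount): $42,580
Penalty days: min(36, 30) = 30
Waiting-time penalty: 30 × $1,000 = $30,000
Subtotal: $42,580 + $42,580 + $30,000 = $115,160
Attorney fees: 30% of $115,160 = $34,548
Total award: $115,160 + $34,548 = $149,708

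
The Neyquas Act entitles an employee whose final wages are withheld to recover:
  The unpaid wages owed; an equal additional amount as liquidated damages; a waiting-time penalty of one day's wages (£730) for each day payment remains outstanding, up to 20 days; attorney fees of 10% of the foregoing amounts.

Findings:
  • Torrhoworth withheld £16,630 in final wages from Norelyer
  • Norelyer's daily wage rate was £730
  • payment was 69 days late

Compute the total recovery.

Liquidated damages (equal amount): £16,630
Penalty days: min(69, 20) = 20
Waiting-time penalty: 20 × £730 = £14,600
Subtotal: £16,630 + £16,630 + £14,600 = £47,860
Attorney fees: 10% of £47,860 = £4,786
Total award: £47,860 + £4,786 = £52,646

Total award: £52,646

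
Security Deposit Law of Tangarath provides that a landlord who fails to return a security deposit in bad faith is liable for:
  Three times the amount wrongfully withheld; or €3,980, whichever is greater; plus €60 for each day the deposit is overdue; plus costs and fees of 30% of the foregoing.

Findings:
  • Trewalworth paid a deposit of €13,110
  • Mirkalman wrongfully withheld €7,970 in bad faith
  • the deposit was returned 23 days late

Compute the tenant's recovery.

Trebled: 3 × €7,970 = €23,910
Minimum €3,980: €23,910 meets the minimum, no increase.
Late-return penalty: 23 × €60 = €1,380
Damages plus late penalty: €23,910 + €1,380 = €25,290
Costs and fees: 30% of €25,290 = €7,587
Total recovery: €25,290 + €7,587 = €32,877

€32,877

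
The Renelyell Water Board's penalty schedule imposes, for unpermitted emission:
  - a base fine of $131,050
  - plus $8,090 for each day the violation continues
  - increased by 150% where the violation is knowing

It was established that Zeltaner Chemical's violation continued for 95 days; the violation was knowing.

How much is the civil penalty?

Civil penalty: $2,249,000

Per-day component: 95 × $8,090 = $768,550
Base plus per-day: $131,050 + $768,550 = $899,600
Enhancement: 150% of $899,600 = $1,349,400
Enhanced fine: $899,600 + $1,349,400 = $2,249,000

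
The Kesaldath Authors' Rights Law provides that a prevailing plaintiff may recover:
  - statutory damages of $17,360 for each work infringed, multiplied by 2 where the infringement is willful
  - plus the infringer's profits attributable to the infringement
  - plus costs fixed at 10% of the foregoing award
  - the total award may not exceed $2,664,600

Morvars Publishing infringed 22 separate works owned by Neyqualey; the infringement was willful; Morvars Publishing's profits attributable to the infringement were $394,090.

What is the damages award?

$1,273,723

Statutory damages: 22 × $17,360 = $381,920
Doubled: 2 × $381,920 = $763,840
Combined award: $763,840 + $394,090 = $1,157,930
Costs: 10% of $1,157,930 = $115,793
Award plus costs: $1,157,930 + $115,793 = $1,273,723
Cap at $2,664,600: $1,273,723 is within the cap, no reduction.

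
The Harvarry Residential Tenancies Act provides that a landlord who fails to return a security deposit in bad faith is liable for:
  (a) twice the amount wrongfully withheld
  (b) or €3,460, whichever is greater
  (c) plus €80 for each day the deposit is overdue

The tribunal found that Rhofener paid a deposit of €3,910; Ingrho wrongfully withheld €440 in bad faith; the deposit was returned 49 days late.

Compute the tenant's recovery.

€7,380

Doubled: 2 × €440 = €880
Minimum €3,460: €880 is below the minimum → €3,460
Late-return penalty: 49 × €80 = €3,920
Damages plus late penalty: €3,460 + €3,920 = €7,380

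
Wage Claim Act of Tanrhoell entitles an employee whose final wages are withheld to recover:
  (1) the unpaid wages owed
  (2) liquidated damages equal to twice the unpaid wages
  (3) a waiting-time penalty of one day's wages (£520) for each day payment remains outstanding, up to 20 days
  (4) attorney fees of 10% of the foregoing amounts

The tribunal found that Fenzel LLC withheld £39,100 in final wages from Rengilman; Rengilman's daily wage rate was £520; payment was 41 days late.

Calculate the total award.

£140,470

Doubled: 2 × £39,100 = £78,200
Penalty days: min(41, 20) = 20
Waiting-time penalty: 20 × £520 = £10,400
Subtotal: £39,100 + £78,200 + £10,400 = £127,700
Attorney fees: 10% of £127,700 = £12,770
Total award: £127,700 + £12,770 = £140,470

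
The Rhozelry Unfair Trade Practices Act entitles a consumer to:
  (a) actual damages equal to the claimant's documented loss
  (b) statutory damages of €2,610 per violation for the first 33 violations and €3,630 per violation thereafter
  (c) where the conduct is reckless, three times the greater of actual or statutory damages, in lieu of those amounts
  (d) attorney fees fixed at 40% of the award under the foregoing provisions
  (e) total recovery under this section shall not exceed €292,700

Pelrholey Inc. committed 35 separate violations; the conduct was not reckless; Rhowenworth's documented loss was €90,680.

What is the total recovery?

€257,698

First 33 violations: 33 × €2,610 = €86,130
Remaining violations: (35 − 33) × €3,630 = €7,260
Statutory damages: €86,130 + €7,260 = €93,390
Conduct not reckless: the in-lieu enhancement does not apply.
Actual plus statutory damages: €90,680 + €93,390 = €184,070
Attorney fees: 40% of €184,070 = €73,628
Total before cap: €184,070 + €73,628 = €257,698
Cap at €292,700: €257,698 is within the cap, no reduction.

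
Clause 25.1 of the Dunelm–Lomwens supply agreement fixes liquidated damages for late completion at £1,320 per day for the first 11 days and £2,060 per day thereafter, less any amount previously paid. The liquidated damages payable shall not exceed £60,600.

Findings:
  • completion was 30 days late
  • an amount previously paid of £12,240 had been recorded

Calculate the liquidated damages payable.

First 11 days: 11 × £1,320 = £14,520
Remaining days: (30 − 11) × £2,060 = £39,140
Accrued per-day damages: £14,520 + £39,140 = £53,660
Less amount previously paid: £53,660 − £12,240 = £41,420
Cap at £60,600: £41,420 is within the cap, no reduction.

Liquidated damages: £41,420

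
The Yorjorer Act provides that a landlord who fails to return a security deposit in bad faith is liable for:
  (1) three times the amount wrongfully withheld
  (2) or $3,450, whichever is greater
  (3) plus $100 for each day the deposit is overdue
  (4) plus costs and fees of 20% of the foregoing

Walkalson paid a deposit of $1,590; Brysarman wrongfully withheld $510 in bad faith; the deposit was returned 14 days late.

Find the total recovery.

$5,820

Trebled: 3 × $510 = $1,530
Minimum $3,450: $1,530 is below the minimum → $3,450
Late-return penalty: 14 × $100 = $1,400
Damages plus late penalty: $3,450 + $1,400 = $4,850
Costs and fees: 20% of $4,850 = $970
Total recovery: $4,850 + $970 = $5,820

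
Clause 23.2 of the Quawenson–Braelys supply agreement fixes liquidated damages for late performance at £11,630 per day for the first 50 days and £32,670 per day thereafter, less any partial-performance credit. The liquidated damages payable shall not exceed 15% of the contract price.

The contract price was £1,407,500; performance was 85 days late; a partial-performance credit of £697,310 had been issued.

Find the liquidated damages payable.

Liquidated damages: £211,125

First 50 days: 50 × £11,630 = £581,500
Remaining days: (85 − 50) × £32,670 = £1,143,450
Accrued per-day damages: £581,500 + £1,143,450 = £1,724,950
Less partial-performance credit: £1,724,950 − £697,310 = £1,027,640
Cap: 15% of £1,407,500 = £211,125
Cap at £211,125: £1,027,640 exceeds the cap → £211,125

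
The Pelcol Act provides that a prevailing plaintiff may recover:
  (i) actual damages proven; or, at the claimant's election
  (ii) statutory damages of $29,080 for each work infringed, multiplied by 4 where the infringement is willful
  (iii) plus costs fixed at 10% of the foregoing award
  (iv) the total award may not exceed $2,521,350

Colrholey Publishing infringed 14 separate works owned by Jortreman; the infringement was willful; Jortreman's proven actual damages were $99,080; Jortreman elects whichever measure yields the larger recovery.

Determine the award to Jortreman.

$1,791,328

Statutory damages: 14 × $29,080 = $407,120
Multiplied by 4: 4 × $407,120 = $1,628,480
Greater of actual damages ($99,080) or enhanced statutory damages ($1,628,480): $1,628,480
Costs: 10% of $1,628,480 = $162,848
Award plus costs: $1,628,480 + $162,848 = $1,791,328
Cap at $2,521,350: $1,791,328 is within the cap, no reduction.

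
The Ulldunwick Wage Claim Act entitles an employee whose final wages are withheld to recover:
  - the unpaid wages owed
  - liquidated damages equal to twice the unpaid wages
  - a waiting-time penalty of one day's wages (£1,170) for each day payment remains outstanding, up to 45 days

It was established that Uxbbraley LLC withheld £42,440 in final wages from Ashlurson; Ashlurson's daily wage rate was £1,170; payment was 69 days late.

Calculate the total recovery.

£179,970

Doubled: 2 × £42,440 = £84,880
Penalty days: min(69, 45) = 45
Waiting-time penalty: 45 × £1,170 = £52,650
Total award: £42,440 + £84,880 + £52,650 = £179,970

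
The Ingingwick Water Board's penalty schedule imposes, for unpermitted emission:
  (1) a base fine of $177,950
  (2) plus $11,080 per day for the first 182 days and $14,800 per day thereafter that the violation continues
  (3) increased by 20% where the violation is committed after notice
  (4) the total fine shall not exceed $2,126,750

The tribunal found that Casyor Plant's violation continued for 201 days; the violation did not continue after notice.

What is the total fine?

First 182 days: 182 × $11,080 = $2,016,560
Remaining days: (201 − 182) × $14,800 = $281,200
Per-day component: $2,016,560 + $281,200 = $2,297,760
Base plus per-day: $177,950 + $2,297,760 = $2,475,710
The violation did not continue after notice: no 20% increase.
Cap at $2,126,750: $2,475,710 exceeds the cap → $2,126,750

Civil penalty: $2,126,750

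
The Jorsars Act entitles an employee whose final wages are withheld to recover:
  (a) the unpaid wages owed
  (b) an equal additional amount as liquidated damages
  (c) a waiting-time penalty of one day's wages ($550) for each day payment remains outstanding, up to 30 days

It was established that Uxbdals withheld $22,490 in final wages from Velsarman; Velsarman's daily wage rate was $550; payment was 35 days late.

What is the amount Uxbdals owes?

Liquidated damages (equal amount): $22,490
Penalty days: min(35, 30) = 30
Waiting-time penalty: 30 × $550 = $16,500
Total award: $22,490 + $22,490 + $16,500 = $61,480

$61,480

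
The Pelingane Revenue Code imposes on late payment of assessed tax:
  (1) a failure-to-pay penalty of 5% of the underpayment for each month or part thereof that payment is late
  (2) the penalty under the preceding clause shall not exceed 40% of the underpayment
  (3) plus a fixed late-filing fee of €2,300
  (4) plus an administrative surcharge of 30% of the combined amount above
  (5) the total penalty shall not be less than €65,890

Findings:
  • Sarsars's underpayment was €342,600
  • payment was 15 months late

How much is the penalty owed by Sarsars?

€181,142

Accrued rate: 5% × 15 = 75%, capped at 40% → 40%
Failure-to-pay penalty: 40% of €342,600 = €137,040
Penalty before surcharge: €137,040 + €2,300 = €139,340
Administrative surcharge: 30% of €139,340 = €41,802
Total penalty: €139,340 + €41,802 = €181,142
Minimum €65,890: €181,142 meets the minimum, no increase.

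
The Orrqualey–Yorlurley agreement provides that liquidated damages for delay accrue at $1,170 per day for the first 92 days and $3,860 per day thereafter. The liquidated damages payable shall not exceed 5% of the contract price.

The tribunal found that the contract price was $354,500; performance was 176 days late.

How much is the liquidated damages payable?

First 92 days: 92 × $1,170 = $107,640
Remaining days: (176 − 92) × $3,860 = $324,240
Accrued per-day damages: $107,640 + $324,240 = $431,880
Cap: 5% of $354,500 = $17,725
Cap at $17,725: $431,880 exceeds the cap → $17,725

$17,725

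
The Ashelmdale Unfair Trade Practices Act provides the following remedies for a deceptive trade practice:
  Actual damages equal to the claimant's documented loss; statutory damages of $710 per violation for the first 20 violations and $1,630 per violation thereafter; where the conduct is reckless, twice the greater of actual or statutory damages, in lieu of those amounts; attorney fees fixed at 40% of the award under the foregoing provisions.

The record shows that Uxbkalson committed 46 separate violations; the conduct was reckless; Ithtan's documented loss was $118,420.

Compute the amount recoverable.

$331,576

First 20 violations: 20 × $710 = $14,200
Remaining violations: (46 − 20) × $1,630 = $42,380
Statutory damages: $14,200 + $42,380 = $56,580
Greater of actual damages ($118,420) or statutory damages ($56,580): $118,420
Doubled: 2 × $118,420 = $236,840
Attorney fees: 40% of $236,840 = $94,736
Total recovery: $236,840 + $94,736 = $331,576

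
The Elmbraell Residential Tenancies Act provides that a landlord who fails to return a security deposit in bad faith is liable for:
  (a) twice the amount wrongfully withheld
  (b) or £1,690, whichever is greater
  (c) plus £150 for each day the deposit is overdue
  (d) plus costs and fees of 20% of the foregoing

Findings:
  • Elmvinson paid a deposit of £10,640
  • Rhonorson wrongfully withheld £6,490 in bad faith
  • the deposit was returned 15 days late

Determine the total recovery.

Recovery: £18,276

Doubled: 2 × £6,490 = £12,980
Minimum £1,690: £12,980 meets the minimum, no increase.
Late-return penalty: 15 × £150 = £2,250
Damages plus late penalty: £12,980 + £2,250 = £15,230
Costs and fees: 20% of £15,230 = £3,046
Total recovery: £15,230 + £3,046 = £18,276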